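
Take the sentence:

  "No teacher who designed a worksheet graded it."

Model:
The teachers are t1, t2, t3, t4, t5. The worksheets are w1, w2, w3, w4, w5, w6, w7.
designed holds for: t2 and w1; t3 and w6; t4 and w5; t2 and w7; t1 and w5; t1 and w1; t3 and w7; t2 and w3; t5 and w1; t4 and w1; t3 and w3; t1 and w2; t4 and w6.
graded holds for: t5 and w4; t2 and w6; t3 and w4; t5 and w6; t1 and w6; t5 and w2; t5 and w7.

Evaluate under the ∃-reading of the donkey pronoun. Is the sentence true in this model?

True

"it" takes "a worksheet" as antecedent — a donkey pronoun bound across the clause boundary.
Truth condition: for no (t,w) with designed(t,w) does graded(t,w) hold.
Restrictor pairs — does the scope hold? (t1,w1):fails  (t1,w2):fails  (t1,w5):fails  (t2,w1):fails  (t2,w3):fails  (t2,w7):fails  (t3,w3):fails  (t3,w6):fails  (t3,w7):fails  (t4,w1):fails  (t4,w5):fails  (t4,w6):fails  (t5,w1):fails
Scope holds for no restrictor pair, so the sentence is true.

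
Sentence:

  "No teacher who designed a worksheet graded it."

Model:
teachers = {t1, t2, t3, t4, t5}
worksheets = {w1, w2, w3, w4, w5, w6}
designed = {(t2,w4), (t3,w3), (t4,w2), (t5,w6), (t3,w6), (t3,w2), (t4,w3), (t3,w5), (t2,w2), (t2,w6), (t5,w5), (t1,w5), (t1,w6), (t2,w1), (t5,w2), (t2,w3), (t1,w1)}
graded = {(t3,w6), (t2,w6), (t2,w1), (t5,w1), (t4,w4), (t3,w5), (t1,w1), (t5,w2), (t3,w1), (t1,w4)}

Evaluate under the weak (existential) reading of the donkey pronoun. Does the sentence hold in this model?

"it" takes "a worksheet" as antecedent — a donkey pronoun bound across the clause boundary.
Truth condition: for no (t,w) with designed(t,w) does graded(t,w) hold.
Restrictor pairs — does the scope hold? (t1,w1):holds  (t1,w5):fails  (t1,w6):fails  (t2,w1):holds  (t2,w2):fails  (t2,w3):fails  (t2,w4):fails  (t2,w6):holds  (t3,w2):fails  (t3,w3):fails  (t3,w5):holds  (t3,w6):holds  (t4,w2):fails  (t4,w3):fails  (t5,w2):holds  (t5,w5):fails  (t5,w6):fails
Scope holds for 6 pair(s), so the sentence is false.

False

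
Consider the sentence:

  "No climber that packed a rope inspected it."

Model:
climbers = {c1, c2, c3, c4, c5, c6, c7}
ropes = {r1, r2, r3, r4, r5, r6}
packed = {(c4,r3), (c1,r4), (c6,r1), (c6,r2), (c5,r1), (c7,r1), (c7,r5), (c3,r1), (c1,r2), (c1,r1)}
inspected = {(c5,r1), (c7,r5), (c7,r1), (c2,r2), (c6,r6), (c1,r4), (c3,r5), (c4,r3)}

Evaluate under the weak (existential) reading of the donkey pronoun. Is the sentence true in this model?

"it" takes "a rope" as antecedent — a donkey pronoun bound across the clause boundary.
Truth condition: for no (c,r) with packed(c,r) does inspected(c,r) hold.
Restrictor pairs — does the scope hold? (c1,r1):fails  (c1,r2):fails  (c1,r4):holds  (c3,r1):fails  (c4,r3):holds  (c5,r1):holds  (c6,r1):fails  (c6,r2):fails  (c7,r1):holds  (c7,r5):holds
Scope holds for 5 pair(s), so the sentence is false.

False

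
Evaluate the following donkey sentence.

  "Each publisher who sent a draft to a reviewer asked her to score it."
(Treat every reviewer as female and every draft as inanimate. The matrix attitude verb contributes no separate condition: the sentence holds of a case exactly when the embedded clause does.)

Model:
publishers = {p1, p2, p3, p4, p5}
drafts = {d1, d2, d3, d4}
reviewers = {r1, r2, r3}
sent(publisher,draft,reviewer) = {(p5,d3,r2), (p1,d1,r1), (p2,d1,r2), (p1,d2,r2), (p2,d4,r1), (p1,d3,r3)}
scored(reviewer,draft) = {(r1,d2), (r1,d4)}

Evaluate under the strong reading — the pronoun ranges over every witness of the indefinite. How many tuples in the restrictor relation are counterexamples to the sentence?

"her" takes "a reviewer" as antecedent and "it" takes "a draft"; both are donkey pronouns co-varying with the restrictor.
Strong reading: for every (p,d,r) with sent(p,d,r), scored(r,d).
Restrictor triples: (p1,d1,r1)→scored(r1,d1) ✗  (p1,d2,r2)→scored(r2,d2) ✗  (p1,d3,r3)→scored(r3,d3) ✗  (p2,d1,r2)→scored(r2,d1) ✗  (p2,d4,r1)→scored(r1,d4) ✓  (p5,d3,r2)→scored(r2,d3) ✗
Counterexamples (restrictor triples failing the scope): 5.

5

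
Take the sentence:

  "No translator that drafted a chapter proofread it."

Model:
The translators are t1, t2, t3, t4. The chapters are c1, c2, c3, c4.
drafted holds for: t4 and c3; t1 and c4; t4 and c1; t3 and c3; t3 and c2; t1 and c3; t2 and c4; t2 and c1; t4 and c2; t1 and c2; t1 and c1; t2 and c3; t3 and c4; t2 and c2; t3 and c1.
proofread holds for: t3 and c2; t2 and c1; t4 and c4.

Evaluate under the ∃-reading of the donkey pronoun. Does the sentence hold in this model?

"it" takes "a chapter" as antecedent — a donkey pronoun bound across the clause boundary.
Truth condition: for no (t,c) with drafted(t,c) does proofread(t,c) hold.
Restrictor pairs — does the scope hold? (t1,c1):fails  (t1,c2):fails  (t1,c3):fails  (t1,c4):fails  (t2,c1):holds  (t2,c2):fails  (t2,c3):fails  (t2,c4):fails  (t3,c1):fails  (t3,c2):holds  (t3,c3):fails  (t3,c4):fails  (t4,c1):fails  (t4,c2):fails  (t4,c3):fails
Scope holds for 2 pair(s), so the sentence is false.

False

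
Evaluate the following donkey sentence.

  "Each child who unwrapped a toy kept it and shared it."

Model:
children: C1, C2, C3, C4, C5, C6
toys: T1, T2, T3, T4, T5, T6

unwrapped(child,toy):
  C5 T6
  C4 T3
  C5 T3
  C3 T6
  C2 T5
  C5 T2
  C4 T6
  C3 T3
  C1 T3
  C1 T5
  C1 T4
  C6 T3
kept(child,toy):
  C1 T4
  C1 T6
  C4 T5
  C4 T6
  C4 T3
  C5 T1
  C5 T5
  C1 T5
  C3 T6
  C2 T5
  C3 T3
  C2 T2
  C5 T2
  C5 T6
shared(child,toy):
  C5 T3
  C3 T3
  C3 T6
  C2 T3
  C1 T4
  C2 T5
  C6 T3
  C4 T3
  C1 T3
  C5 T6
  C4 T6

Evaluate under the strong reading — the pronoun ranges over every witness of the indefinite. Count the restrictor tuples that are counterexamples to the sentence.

5

"it" takes "a toy" as antecedent — a donkey pronoun bound across the clause boundary.
Strong reading: for every (c,t) with unwrapped(c,t), kept(c,t) ∧ shared(c,t).
Restrictor pairs: (C1,T3) ✗  (C1,T4) ✓  (C1,T5) ✗  (C2,T5) ✓  (C3,T3) ✓  (C3,T6) ✓  (C4,T3) ✓  (C4,T6) ✓  (C5,T2) ✗  (C5,T3) ✗  (C5,T6) ✓  (C6,T3) ✗
Counterexamples (restrictor pairs failing the scope): 5.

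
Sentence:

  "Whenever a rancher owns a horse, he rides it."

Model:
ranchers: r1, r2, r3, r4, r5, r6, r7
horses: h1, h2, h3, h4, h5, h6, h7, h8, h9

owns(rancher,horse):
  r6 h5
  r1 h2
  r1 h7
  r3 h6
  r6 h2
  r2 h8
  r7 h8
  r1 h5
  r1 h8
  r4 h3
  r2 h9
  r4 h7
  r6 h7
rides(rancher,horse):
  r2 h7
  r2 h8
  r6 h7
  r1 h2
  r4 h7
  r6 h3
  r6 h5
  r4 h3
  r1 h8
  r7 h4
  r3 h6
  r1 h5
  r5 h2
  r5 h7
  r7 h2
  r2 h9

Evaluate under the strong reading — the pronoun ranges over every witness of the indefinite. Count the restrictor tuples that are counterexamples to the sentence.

"it" takes "a horse" as antecedent — a donkey pronoun bound across the clause boundary.
Strong reading: for every (r,h) with owns(r,h), rides(r,h).
Restrictor pairs: (r1,h2) ✓  (r1,h5) ✓  (r1,h7) ✗  (r1,h8) ✓  (r2,h8) ✓  (r2,h9) ✓  (r3,h6) ✓  (r4,h3) ✓  (r4,h7) ✓  (r6,h2) ✗  (r6,h5) ✓  (r6,h7) ✓  (r7,h8) ✗
Counterexamples (restrictor pairs failing the scope): 3.

3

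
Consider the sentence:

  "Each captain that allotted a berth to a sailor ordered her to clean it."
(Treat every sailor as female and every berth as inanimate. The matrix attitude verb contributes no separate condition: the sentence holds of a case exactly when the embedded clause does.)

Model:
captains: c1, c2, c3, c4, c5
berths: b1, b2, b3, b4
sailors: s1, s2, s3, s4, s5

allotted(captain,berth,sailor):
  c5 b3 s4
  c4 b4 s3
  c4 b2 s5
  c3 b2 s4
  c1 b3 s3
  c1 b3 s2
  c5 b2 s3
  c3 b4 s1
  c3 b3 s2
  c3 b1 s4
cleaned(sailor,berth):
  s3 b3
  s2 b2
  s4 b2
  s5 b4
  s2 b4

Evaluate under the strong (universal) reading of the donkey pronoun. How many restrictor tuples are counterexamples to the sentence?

"her" takes "a sailor" as antecedent and "it" takes "a berth"; both are donkey pronouns co-varying with the restrictor.
Strong reading: for every (c,b,s) with allotted(c,b,s), cleaned(s,b).
Restrictor triples: (c1,b3,s2)→cleaned(s2,b3) ✗  (c1,b3,s3)→cleaned(s3,b3) ✓  (c3,b1,s4)→cleaned(s4,b1) ✗  (c3,b2,s4)→cleaned(s4,b2) ✓  (c3,b3,s2)→cleaned(s2,b3) ✗  (c3,b4,s1)→cleaned(s1,b4) ✗  (c4,b2,s5)→cleaned(s5,b2) ✗  (c4,b4,s3)→cleaned(s3,b4) ✗  (c5,b2,s3)→cleaned(s3,b2) ✗  (c5,b3,s4)→cleaned(s4,b3) ✗
Counterexamples (restrictor triples failing the scope): 8.

8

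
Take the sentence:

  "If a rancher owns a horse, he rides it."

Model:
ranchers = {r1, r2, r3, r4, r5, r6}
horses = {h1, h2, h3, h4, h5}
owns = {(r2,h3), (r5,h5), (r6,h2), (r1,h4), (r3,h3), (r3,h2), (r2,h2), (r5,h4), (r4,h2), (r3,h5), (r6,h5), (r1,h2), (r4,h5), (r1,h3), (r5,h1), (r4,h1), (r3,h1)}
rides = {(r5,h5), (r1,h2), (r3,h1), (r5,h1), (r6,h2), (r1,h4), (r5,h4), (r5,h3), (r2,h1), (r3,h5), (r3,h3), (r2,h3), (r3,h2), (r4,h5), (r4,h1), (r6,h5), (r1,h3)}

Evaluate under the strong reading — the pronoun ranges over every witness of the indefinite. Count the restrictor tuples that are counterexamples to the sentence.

"it" takes "a horse" as antecedent — a donkey pronoun bound across the clause boundary.
Strong reading: for every (r,h) with owns(r,h), rides(r,h).
Restrictor pairs: (r1,h2) ✓  (r1,h3) ✓  (r1,h4) ✓  (r2,h2) ✗  (r2,h3) ✓  (r3,h1) ✓  (r3,h2) ✓  (r3,h3) ✓  (r3,h5) ✓  (r4,h1) ✓  (r4,h2) ✗  (r4,h5) ✓  (r5,h1) ✓  (r5,h4) ✓  (r5,h5) ✓  (r6,h2) ✓  (r6,h5) ✓
Counterexamples (restrictor pairs failing the scope): 2.

2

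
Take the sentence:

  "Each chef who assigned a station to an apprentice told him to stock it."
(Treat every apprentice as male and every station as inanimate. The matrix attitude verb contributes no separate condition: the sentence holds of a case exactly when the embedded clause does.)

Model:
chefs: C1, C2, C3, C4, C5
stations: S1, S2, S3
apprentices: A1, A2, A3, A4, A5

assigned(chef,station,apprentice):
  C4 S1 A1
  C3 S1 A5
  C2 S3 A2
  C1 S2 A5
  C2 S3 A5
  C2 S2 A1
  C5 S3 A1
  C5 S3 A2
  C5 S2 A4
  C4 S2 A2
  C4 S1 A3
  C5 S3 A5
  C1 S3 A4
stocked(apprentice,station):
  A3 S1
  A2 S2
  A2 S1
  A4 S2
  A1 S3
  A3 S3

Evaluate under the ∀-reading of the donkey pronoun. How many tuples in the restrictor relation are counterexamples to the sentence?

9

"him" takes "an apprentice" as antecedent and "it" takes "a station"; both are donkey pronouns co-varying with the restrictor.
Strong reading: for every (c,s,a) with assigned(c,s,a), stocked(a,s).
Restrictor triples: (C1,S2,A5)→stocked(A5,S2) ✗  (C1,S3,A4)→stocked(A4,S3) ✗  (C2,S2,A1)→stocked(A1,S2) ✗  (C2,S3,A2)→stocked(A2,S3) ✗  (C2,S3,A5)→stocked(A5,S3) ✗  (C3,S1,A5)→stocked(A5,S1) ✗  (C4,S1,A1)→stocked(A1,S1) ✗  (C4,S1,A3)→stocked(A3,S1) ✓  (C4,S2,A2)→stocked(A2,S2) ✓  (C5,S2,A4)→stocked(A4,S2) ✓  (C5,S3,A1)→stocked(A1,S3) ✓  (C5,S3,A2)→stocked(A2,S3) ✗  (C5,S3,A5)→stocked(A5,S3) ✗
Counterexamples (restrictor triples failing the scope): 9.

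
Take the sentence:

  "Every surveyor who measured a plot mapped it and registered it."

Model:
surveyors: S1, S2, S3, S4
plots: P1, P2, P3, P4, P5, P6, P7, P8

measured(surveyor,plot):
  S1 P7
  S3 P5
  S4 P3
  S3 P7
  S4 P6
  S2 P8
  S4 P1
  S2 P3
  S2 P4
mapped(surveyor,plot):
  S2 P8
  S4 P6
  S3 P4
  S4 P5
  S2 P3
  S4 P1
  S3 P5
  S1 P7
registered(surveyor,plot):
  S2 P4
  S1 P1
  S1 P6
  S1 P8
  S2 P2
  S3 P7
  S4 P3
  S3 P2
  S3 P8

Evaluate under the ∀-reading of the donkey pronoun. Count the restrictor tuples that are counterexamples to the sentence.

9

"it" takes "a plot" as antecedent — a donkey pronoun bound across the clause boundary.
Strong reading: for every (s,p) with measured(s,p), mapped(s,p) ∧ registered(s,p).
Restrictor pairs: (S1,P7) ✗  (S2,P3) ✗  (S2,P4) ✗  (S2,P8) ✗  (S3,P5) ✗  (S3,P7) ✗  (S4,P1) ✗  (S4,P3) ✗  (S4,P6) ✗
Counterexamples (restrictor pairs failing the scope): 9.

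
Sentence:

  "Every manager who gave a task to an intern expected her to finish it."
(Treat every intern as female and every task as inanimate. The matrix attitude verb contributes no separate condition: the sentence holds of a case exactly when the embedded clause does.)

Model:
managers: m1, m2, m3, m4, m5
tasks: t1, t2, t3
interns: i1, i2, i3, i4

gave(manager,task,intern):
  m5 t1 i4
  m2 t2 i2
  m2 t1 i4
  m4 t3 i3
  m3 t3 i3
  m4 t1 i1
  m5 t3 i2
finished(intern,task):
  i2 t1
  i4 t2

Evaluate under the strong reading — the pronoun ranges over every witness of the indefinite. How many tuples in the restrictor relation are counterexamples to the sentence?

7

"her" takes "an intern" as antecedent and "it" takes "a task"; both are donkey pronouns co-varying with the restrictor.
Strong reading: for every (m,t,i) with gave(m,t,i), finished(i,t).
Restrictor triples: (m2,t1,i4)→finished(i4,t1) ✗  (m2,t2,i2)→finished(i2,t2) ✗  (m3,t3,i3)→finished(i3,t3) ✗  (m4,t1,i1)→finished(i1,t1) ✗  (m4,t3,i3)→finished(i3,t3) ✗  (m5,t1,i4)→finished(i4,t1) ✗  (m5,t3,i2)→finished(i2,t3) ✗
Counterexamples (restrictor triples failing the scope): 7.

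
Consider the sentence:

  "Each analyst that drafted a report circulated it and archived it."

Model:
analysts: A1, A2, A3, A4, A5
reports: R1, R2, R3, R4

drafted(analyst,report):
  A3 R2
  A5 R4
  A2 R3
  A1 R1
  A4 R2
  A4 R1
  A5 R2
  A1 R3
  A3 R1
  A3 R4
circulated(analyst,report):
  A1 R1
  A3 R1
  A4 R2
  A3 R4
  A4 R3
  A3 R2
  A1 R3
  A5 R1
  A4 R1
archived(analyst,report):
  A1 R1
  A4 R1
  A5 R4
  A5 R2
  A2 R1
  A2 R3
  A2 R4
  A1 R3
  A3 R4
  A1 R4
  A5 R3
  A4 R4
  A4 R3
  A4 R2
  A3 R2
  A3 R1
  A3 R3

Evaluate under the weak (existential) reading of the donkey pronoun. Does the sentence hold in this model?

"it" takes "a report" as antecedent — a donkey pronoun bound across the clause boundary.
Weak reading: every analyst a with some drafted-report has at least one drafted-report r such that circulated(a,r) ∧ archived(a,r).
Per analyst: A1:✓  A2:✗  A3:✓  A4:✓  A5:✗
A2 has no witness among its drafted-reports.

False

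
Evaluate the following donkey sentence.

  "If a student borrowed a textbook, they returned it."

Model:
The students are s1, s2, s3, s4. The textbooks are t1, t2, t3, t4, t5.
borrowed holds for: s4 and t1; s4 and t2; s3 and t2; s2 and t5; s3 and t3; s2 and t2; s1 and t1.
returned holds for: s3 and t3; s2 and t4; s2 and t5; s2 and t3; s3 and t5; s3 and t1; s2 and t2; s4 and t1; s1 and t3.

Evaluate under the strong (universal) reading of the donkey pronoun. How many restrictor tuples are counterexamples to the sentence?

"it" takes "a textbook" as antecedent — a donkey pronoun bound across the clause boundary.
Strong reading: for every (s,t) with borrowed(s,t), returned(s,t).
Restrictor pairs: (s1,t1) ✗  (s2,t2) ✓  (s2,t5) ✓  (s3,t2) ✗  (s3,t3) ✓  (s4,t1) ✓  (s4,t2) ✗
Counterexamples (restrictor pairs failing the scope): 3.

3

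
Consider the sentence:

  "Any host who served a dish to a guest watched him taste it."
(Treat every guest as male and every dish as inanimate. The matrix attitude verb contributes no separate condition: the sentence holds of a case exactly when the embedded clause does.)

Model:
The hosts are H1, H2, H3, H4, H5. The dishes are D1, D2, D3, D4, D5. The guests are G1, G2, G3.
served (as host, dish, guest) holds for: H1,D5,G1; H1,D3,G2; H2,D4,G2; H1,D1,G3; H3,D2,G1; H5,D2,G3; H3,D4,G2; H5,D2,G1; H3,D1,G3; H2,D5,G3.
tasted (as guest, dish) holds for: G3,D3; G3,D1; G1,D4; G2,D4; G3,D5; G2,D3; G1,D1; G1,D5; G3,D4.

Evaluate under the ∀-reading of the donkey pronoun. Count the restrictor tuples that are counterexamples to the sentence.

3

"him" takes "a guest" as antecedent and "it" takes "a dish"; both are donkey pronouns co-varying with the restrictor.
Strong reading: for every (h,d,g) with served(h,d,g), tasted(g,d).
Restrictor triples: (H1,D1,G3)→tasted(G3,D1) ✓  (H1,D3,G2)→tasted(G2,D3) ✓  (H1,D5,G1)→tasted(G1,D5) ✓  (H2,D4,G2)→tasted(G2,D4) ✓  (H2,D5,G3)→tasted(G3,D5) ✓  (H3,D1,G3)→tasted(G3,D1) ✓  (H3,D2,G1)→tasted(G1,D2) ✗  (H3,D4,G2)→tasted(G2,D4) ✓  (H5,D2,G1)→tasted(G1,D2) ✗  (H5,D2,G3)→tasted(G3,D2) ✗
Counterexamples (restrictor triples failing the scope): 3.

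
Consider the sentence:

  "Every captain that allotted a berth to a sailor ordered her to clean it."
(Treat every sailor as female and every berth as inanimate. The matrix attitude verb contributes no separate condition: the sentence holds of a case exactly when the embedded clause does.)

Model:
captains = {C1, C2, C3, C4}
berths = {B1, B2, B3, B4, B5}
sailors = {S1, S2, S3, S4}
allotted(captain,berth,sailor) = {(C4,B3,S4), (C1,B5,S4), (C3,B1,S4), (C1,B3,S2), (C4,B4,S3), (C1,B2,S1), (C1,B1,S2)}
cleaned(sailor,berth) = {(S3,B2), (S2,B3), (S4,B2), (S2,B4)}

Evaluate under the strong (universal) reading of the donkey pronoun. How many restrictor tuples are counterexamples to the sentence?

"her" takes "a sailor" as antecedent and "it" takes "a berth"; both are donkey pronouns co-varying with the restrictor.
Strong reading: for every (c,b,s) with allotted(c,b,s), cleaned(s,b).
Restrictor triples: (C1,B1,S2)→cleaned(S2,B1) ✗  (C1,B2,S1)→cleaned(S1,B2) ✗  (C1,B3,S2)→cleaned(S2,B3) ✓  (C1,B5,S4)→cleaned(S4,B5) ✗  (C3,B1,S4)→cleaned(S4,B1) ✗  (C4,B3,S4)→cleaned(S4,B3) ✗  (C4,B4,S3)→cleaned(S3,B4) ✗
Counterexamples (restrictor triples failing the scope): 6.

6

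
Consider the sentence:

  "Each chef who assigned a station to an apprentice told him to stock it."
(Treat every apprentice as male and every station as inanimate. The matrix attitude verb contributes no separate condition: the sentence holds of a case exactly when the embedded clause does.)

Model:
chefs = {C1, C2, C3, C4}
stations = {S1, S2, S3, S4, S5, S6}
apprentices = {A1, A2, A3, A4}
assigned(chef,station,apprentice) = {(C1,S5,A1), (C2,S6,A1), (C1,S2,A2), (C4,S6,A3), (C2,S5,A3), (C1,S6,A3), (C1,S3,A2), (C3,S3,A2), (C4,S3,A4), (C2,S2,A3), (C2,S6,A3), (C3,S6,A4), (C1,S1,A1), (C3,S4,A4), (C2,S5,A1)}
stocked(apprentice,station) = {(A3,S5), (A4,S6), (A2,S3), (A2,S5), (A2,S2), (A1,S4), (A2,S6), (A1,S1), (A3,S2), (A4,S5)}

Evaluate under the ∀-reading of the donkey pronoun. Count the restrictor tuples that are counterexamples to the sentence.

"him" takes "an apprentice" as antecedent and "it" takes "a station"; both are donkey pronouns co-varying with the restrictor.
Strong reading: for every (c,s,a) with assigned(c,s,a), stocked(a,s).
Restrictor triples: (C1,S1,A1)→stocked(A1,S1) ✓  (C1,S2,A2)→stocked(A2,S2) ✓  (C1,S3,A2)→stocked(A2,S3) ✓  (C1,S5,A1)→stocked(A1,S5) ✗  (C1,S6,A3)→stocked(A3,S6) ✗  (C2,S2,A3)→stocked(A3,S2) ✓  (C2,S5,A1)→stocked(A1,S5) ✗  (C2,S5,A3)→stocked(A3,S5) ✓  (C2,S6,A1)→stocked(A1,S6) ✗  (C2,S6,A3)→stocked(A3,S6) ✗  (C3,S3,A2)→stocked(A2,S3) ✓  (C3,S4,A4)→stocked(A4,S4) ✗  (C3,S6,A4)→stocked(A4,S6) ✓  (C4,S3,A4)→stocked(A4,S3) ✗  (C4,S6,A3)→stocked(A3,S6) ✗
Counterexamples (restrictor triples failing the scope): 8.

8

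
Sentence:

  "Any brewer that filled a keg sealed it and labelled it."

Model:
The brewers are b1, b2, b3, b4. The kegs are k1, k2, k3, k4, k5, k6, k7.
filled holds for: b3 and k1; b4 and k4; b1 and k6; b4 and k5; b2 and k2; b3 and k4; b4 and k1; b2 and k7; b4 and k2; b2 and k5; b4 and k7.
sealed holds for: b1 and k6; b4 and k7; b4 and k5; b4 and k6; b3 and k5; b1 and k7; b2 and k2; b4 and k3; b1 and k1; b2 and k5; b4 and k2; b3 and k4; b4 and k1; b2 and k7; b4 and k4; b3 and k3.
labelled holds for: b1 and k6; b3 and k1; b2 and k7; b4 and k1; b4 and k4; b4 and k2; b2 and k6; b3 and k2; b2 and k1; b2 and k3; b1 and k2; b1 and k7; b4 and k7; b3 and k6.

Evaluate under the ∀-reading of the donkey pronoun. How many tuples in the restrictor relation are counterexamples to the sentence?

"it" takes "a keg" as antecedent — a donkey pronoun bound across the clause boundary.
Strong reading: for every (b,k) with filled(b,k), sealed(b,k) ∧ labelled(b,k).
Restrictor pairs: (b1,k6) ✓  (b2,k2) ✗  (b2,k5) ✗  (b2,k7) ✓  (b3,k1) ✗  (b3,k4) ✗  (b4,k1) ✓  (b4,k2) ✓  (b4,k4) ✓  (b4,k5) ✗  (b4,k7) ✓
Counterexamples (restrictor pairs failing the scope): 5.

5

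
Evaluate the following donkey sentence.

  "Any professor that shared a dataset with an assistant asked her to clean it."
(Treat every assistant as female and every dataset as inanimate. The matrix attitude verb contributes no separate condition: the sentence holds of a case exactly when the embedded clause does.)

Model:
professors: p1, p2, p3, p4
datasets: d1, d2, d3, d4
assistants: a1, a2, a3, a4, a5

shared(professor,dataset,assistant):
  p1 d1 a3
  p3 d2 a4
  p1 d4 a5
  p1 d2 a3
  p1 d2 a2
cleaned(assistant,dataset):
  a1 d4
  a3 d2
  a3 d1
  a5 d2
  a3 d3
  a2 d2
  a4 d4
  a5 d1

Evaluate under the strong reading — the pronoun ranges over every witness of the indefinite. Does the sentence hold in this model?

"her" takes "an assistant" as antecedent and "it" takes "a dataset"; both are donkey pronouns co-varying with the restrictor.
Strong reading: for every (p,d,a) with shared(p,d,a), cleaned(a,d).
Restrictor triples: (p1,d1,a3)→cleaned(a3,d1) ✓  (p1,d2,a2)→cleaned(a2,d2) ✓  (p1,d2,a3)→cleaned(a3,d2) ✓  (p1,d4,a5)→cleaned(a5,d4) ✗  (p3,d2,a4)→cleaned(a4,d2) ✗
Counterexample: (p1,d4,a5) — cleaned(a5,d4) does not hold.

False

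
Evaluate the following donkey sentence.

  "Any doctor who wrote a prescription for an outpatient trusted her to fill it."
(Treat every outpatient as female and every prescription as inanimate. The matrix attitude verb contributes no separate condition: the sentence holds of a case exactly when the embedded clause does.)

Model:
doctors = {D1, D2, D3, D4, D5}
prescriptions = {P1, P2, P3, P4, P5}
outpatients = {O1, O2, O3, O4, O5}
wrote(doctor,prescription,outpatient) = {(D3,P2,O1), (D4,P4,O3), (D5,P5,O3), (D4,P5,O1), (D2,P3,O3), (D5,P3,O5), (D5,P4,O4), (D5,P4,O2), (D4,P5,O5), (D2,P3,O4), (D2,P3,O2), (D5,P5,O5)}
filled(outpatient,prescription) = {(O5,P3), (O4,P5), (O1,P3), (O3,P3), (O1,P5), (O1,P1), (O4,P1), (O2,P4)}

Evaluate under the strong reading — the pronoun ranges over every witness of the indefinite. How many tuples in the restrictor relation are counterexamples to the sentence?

8

"her" takes "an outpatient" as antecedent and "it" takes "a prescription"; both are donkey pronouns co-varying with the restrictor.
Strong reading: for every (d,p,o) with wrote(d,p,o), filled(o,p).
Restrictor triples: (D2,P3,O2)→filled(O2,P3) ✗  (D2,P3,O3)→filled(O3,P3) ✓  (D2,P3,O4)→filled(O4,P3) ✗  (D3,P2,O1)→filled(O1,P2) ✗  (D4,P4,O3)→filled(O3,P4) ✗  (D4,P5,O1)→filled(O1,P5) ✓  (D4,P5,O5)→filled(O5,P5) ✗  (D5,P3,O5)→filled(O5,P3) ✓  (D5,P4,O2)→filled(O2,P4) ✓  (D5,P4,O4)→filled(O4,P4) ✗  (D5,P5,O3)→filled(O3,P5) ✗  (D5,P5,O5)→filled(O5,P5) ✗
Counterexamples (restrictor triples failing the scope): 8.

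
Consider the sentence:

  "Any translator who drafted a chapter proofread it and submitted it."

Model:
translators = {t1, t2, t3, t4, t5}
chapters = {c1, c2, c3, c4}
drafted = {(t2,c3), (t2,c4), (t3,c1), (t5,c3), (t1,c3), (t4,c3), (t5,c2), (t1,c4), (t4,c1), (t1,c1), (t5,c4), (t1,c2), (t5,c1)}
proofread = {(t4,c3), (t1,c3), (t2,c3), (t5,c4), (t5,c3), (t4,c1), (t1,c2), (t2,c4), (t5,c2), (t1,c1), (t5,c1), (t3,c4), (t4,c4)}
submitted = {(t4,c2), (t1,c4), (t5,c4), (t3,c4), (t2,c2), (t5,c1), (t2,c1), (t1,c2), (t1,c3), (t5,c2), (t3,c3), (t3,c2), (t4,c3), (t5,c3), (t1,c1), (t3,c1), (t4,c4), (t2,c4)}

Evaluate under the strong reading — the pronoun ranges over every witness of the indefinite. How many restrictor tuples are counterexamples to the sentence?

"it" takes "a chapter" as antecedent — a donkey pronoun bound across the clause boundary.
Strong reading: for every (t,c) with drafted(t,c), proofread(t,c) ∧ submitted(t,c).
Restrictor pairs: (t1,c1) ✓  (t1,c2) ✓  (t1,c3) ✓  (t1,c4) ✗  (t2,c3) ✗  (t2,c4) ✓  (t3,c1) ✗  (t4,c1) ✗  (t4,c3) ✓  (t5,c1) ✓  (t5,c2) ✓  (t5,c3) ✓  (t5,c4) ✓
Counterexamples (restrictor pairs failing the scope): 4.

4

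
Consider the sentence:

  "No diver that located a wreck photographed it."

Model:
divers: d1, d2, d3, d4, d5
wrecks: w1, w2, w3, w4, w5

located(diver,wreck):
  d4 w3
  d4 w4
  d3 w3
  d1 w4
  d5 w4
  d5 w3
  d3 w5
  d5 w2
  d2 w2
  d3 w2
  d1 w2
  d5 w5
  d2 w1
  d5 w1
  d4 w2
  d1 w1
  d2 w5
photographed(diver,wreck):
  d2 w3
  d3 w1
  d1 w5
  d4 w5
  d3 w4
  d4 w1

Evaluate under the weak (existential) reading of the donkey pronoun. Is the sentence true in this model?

True

"it" takes "a wreck" as antecedent — a donkey pronoun bound across the clause boundary.
Truth condition: for no (d,w) with located(d,w) does photographed(d,w) hold.
Restrictor pairs — does the scope hold? (d1,w1):fails  (d1,w2):fails  (d1,w4):fails  (d2,w1):fails  (d2,w2):fails  (d2,w5):fails  (d3,w2):fails  (d3,w3):fails  (d3,w5):fails  (d4,w2):fails  (d4,w3):fails  (d4,w4):fails  (d5,w1):fails  (d5,w2):fails  (d5,w3):fails  (d5,w4):fails  (d5,w5):fails
Scope holds for no restrictor pair, so the sentence is true.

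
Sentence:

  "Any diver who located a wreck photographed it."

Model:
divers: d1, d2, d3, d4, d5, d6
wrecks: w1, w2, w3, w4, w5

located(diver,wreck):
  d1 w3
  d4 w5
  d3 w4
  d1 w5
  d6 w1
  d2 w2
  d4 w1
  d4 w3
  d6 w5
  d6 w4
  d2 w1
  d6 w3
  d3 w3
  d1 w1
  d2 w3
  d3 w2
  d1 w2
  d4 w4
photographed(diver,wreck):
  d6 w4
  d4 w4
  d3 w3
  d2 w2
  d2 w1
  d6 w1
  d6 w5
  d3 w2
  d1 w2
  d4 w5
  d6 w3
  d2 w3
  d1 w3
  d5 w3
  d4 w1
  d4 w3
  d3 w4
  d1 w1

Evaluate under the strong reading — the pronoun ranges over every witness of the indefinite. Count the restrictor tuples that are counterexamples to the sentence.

"it" takes "a wreck" as antecedent — a donkey pronoun bound across the clause boundary.
Strong reading: for every (d,w) with located(d,w), photographed(d,w).
Restrictor pairs: (d1,w1) ✓  (d1,w2) ✓  (d1,w3) ✓  (d1,w5) ✗  (d2,w1) ✓  (d2,w2) ✓  (d2,w3) ✓  (d3,w2) ✓  (d3,w3) ✓  (d3,w4) ✓  (d4,w1) ✓  (d4,w3) ✓  (d4,w4) ✓  (d4,w5) ✓  (d6,w1) ✓  (d6,w3) ✓  (d6,w4) ✓  (d6,w5) ✓
Counterexamples (restrictor pairs failing the scope): 1.

1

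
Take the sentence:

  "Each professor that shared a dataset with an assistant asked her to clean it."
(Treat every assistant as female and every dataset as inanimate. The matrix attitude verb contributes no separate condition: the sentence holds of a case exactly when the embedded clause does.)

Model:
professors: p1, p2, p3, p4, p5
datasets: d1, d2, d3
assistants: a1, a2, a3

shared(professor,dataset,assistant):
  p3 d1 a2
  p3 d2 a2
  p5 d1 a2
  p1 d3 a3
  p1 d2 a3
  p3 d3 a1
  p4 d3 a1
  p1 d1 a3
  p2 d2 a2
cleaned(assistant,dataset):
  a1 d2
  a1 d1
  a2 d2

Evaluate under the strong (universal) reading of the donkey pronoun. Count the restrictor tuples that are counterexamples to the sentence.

"her" takes "an assistant" as antecedent and "it" takes "a dataset"; both are donkey pronouns co-varying with the restrictor.
Strong reading: for every (p,d,a) with shared(p,d,a), cleaned(a,d).
Restrictor triples: (p1,d1,a3)→cleaned(a3,d1) ✗  (p1,d2,a3)→cleaned(a3,d2) ✗  (p1,d3,a3)→cleaned(a3,d3) ✗  (p2,d2,a2)→cleaned(a2,d2) ✓  (p3,d1,a2)→cleaned(a2,d1) ✗  (p3,d2,a2)→cleaned(a2,d2) ✓  (p3,d3,a1)→cleaned(a1,d3) ✗  (p4,d3,a1)→cleaned(a1,d3) ✗  (p5,d1,a2)→cleaned(a2,d1) ✗
Counterexamples (restrictor triples failing the scope): 7.

7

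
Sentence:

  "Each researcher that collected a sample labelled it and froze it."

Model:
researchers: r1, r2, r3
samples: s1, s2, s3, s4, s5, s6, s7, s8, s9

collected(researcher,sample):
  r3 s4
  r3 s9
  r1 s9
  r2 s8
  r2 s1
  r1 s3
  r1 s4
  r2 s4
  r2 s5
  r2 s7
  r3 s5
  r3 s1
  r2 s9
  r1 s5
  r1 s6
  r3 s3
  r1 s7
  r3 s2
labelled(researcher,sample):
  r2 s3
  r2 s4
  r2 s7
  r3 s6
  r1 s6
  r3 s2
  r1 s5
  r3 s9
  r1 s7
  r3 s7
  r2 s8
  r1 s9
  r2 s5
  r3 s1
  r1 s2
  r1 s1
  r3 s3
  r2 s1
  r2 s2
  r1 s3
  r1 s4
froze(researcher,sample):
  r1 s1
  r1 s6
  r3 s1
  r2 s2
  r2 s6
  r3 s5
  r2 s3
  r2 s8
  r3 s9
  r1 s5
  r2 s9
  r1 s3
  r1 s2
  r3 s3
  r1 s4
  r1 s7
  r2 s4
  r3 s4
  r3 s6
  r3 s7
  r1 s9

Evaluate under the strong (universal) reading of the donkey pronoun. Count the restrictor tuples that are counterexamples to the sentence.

7

"it" takes "a sample" as antecedent — a donkey pronoun bound across the clause boundary.
Strong reading: for every (r,s) with collected(r,s), labelled(r,s) ∧ froze(r,s).
Restrictor pairs: (r1,s3) ✓  (r1,s4) ✓  (r1,s5) ✓  (r1,s6) ✓  (r1,s7) ✓  (r1,s9) ✓  (r2,s1) ✗  (r2,s4) ✓  (r2,s5) ✗  (r2,s7) ✗  (r2,s8) ✓  (r2,s9) ✗  (r3,s1) ✓  (r3,s2) ✗  (r3,s3) ✓  (r3,s4) ✗  (r3,s5) ✗  (r3,s9) ✓
Counterexamples (restrictor pairs failing the scope): 7.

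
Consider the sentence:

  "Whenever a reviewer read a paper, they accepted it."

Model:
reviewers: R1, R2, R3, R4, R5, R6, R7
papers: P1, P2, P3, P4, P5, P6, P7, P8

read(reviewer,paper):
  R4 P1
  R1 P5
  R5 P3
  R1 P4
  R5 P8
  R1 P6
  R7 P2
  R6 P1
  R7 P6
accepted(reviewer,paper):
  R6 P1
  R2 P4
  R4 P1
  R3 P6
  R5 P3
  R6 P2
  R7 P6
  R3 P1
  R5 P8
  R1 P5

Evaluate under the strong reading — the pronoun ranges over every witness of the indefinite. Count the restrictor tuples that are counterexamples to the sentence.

"it" takes "a paper" as antecedent — a donkey pronoun bound across the clause boundary.
Strong reading: for every (r,p) with read(r,p), accepted(r,p).
Restrictor pairs: (R1,P4) ✗  (R1,P5) ✓  (R1,P6) ✗  (R4,P1) ✓  (R5,P3) ✓  (R5,P8) ✓  (R6,P1) ✓  (R7,P2) ✗  (R7,P6) ✓
Counterexamples (restrictor pairs failing the scope): 3.

3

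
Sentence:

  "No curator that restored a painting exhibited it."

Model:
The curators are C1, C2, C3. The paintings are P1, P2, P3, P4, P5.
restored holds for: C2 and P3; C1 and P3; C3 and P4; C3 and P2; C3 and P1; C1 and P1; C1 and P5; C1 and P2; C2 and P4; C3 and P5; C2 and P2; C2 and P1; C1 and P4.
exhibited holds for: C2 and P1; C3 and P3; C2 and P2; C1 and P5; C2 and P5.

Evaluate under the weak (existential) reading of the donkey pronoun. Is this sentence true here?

"it" takes "a painting" as antecedent — a donkey pronoun bound across the clause boundary.
Truth condition: for no (c,p) with restored(c,p) does exhibited(c,p) hold.
Restrictor pairs — does the scope hold? (C1,P1):fails  (C1,P2):fails  (C1,P3):fails  (C1,P4):fails  (C1,P5):holds  (C2,P1):holds  (C2,P2):holds  (C2,P3):fails  (C2,P4):fails  (C3,P1):fails  (C3,P2):fails  (C3,P4):fails  (C3,P5):fails
Scope holds for 3 pair(s), so the sentence is false.

False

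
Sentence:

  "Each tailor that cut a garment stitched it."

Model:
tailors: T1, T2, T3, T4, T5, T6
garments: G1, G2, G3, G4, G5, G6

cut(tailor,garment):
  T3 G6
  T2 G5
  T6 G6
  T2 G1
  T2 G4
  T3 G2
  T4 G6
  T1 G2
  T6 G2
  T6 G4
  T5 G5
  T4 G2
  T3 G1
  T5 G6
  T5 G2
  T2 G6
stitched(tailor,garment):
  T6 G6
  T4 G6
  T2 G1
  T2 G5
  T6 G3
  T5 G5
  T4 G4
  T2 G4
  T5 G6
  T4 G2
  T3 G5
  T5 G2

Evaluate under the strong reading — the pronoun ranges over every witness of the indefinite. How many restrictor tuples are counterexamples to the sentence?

"it" takes "a garment" as antecedent — a donkey pronoun bound across the clause boundary.
Strong reading: for every (t,g) with cut(t,g), stitched(t,g).
Restrictor pairs: (T1,G2) ✗  (T2,G1) ✓  (T2,G4) ✓  (T2,G5) ✓  (T2,G6) ✗  (T3,G1) ✗  (T3,G2) ✗  (T3,G6) ✗  (T4,G2) ✓  (T4,G6) ✓  (T5,G2) ✓  (T5,G5) ✓  (T5,G6) ✓  (T6,G2) ✗  (T6,G4) ✗  (T6,G6) ✓
Counterexamples (restrictor pairs failing the scope): 7.

7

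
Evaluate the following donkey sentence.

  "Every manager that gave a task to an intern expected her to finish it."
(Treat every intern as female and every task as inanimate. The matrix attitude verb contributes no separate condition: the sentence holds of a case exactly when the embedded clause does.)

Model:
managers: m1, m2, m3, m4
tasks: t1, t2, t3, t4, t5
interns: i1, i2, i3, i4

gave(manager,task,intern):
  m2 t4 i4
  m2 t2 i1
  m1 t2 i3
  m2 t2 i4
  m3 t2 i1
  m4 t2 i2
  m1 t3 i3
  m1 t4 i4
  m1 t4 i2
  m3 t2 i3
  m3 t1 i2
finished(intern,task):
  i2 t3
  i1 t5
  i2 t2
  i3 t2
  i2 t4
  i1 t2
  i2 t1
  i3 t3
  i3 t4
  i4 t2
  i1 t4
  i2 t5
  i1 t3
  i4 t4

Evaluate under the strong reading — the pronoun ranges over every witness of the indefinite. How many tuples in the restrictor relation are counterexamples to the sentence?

0

"her" takes "an intern" as antecedent and "it" takes "a task"; both are donkey pronouns co-varying with the restrictor.
Strong reading: for every (m,t,i) with gave(m,t,i), finished(i,t).
Restrictor triples: (m1,t2,i3)→finished(i3,t2) ✓  (m1,t3,i3)→finished(i3,t3) ✓  (m1,t4,i2)→finished(i2,t4) ✓  (m1,t4,i4)→finished(i4,t4) ✓  (m2,t2,i1)→finished(i1,t2) ✓  (m2,t2,i4)→finished(i4,t2) ✓  (m2,t4,i4)→finished(i4,t4) ✓  (m3,t1,i2)→finished(i2,t1) ✓  (m3,t2,i1)→finished(i1,t2) ✓  (m3,t2,i3)→finished(i3,t2) ✓  (m4,t2,i2)→finished(i2,t2) ✓
Counterexamples (restrictor triples failing the scope): 0.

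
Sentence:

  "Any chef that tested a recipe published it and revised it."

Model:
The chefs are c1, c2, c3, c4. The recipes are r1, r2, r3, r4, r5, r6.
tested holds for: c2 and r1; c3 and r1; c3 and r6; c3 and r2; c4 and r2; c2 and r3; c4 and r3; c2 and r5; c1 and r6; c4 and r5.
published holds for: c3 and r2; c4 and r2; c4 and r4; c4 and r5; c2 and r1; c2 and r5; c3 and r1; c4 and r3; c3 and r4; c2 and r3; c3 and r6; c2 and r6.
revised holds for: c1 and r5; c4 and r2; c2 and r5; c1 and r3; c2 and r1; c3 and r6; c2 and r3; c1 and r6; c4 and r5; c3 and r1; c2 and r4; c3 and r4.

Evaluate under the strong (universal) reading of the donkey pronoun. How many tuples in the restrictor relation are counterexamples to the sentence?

"it" takes "a recipe" as antecedent — a donkey pronoun bound across the clause boundary.
Strong reading: for every (c,r) with tested(c,r), published(c,r) ∧ revised(c,r).
Restrictor pairs: (c1,r6) ✗  (c2,r1) ✓  (c2,r3) ✓  (c2,r5) ✓  (c3,r1) ✓  (c3,r2) ✗  (c3,r6) ✓  (c4,r2) ✓  (c4,r3) ✗  (c4,r5) ✓
Counterexamples (restrictor pairs failing the scope): 3.

3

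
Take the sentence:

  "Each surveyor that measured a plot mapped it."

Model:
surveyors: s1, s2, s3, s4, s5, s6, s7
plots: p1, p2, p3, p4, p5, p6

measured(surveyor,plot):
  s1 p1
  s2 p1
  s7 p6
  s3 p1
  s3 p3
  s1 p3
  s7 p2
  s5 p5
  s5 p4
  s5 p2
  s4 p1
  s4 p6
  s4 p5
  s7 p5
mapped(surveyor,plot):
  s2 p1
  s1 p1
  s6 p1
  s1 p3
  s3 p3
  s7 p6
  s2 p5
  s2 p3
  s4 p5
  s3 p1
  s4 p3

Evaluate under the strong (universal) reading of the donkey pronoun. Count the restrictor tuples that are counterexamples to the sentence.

7

"it" takes "a plot" as antecedent — a donkey pronoun bound across the clause boundary.
Strong reading: for every (s,p) with measured(s,p), mapped(s,p).
Restrictor pairs: (s1,p1) ✓  (s1,p3) ✓  (s2,p1) ✓  (s3,p1) ✓  (s3,p3) ✓  (s4,p1) ✗  (s4,p5) ✓  (s4,p6) ✗  (s5,p2) ✗  (s5,p4) ✗  (s5,p5) ✗  (s7,p2) ✗  (s7,p5) ✗  (s7,p6) ✓
Counterexamples (restrictor pairs failing the scope): 7.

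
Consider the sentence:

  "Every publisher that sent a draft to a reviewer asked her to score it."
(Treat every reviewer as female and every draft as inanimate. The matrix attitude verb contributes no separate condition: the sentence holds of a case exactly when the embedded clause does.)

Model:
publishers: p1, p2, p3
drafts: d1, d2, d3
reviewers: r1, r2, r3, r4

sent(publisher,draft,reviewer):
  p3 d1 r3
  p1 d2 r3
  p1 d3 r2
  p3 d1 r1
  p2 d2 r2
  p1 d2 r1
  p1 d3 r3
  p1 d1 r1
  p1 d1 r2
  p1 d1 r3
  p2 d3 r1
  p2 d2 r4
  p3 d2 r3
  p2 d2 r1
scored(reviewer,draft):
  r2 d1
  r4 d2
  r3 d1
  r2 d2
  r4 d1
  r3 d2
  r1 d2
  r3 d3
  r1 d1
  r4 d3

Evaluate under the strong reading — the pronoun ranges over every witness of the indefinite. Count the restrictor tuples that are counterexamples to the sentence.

2

"her" takes "a reviewer" as antecedent and "it" takes "a draft"; both are donkey pronouns co-varying with the restrictor.
Strong reading: for every (p,d,r) with sent(p,d,r), scored(r,d).
Restrictor triples: (p1,d1,r1)→scored(r1,d1) ✓  (p1,d1,r2)→scored(r2,d1) ✓  (p1,d1,r3)→scored(r3,d1) ✓  (p1,d2,r1)→scored(r1,d2) ✓  (p1,d2,r3)→scored(r3,d2) ✓  (p1,d3,r2)→scored(r2,d3) ✗  (p1,d3,r3)→scored(r3,d3) ✓  (p2,d2,r1)→scored(r1,d2) ✓  (p2,d2,r2)→scored(r2,d2) ✓  (p2,d2,r4)→scored(r4,d2) ✓  (p2,d3,r1)→scored(r1,d3) ✗  (p3,d1,r1)→scored(r1,d1) ✓  (p3,d1,r3)→scored(r3,d1) ✓  (p3,d2,r3)→scored(r3,d2) ✓
Counterexamples (restrictor triples failing the scope): 2.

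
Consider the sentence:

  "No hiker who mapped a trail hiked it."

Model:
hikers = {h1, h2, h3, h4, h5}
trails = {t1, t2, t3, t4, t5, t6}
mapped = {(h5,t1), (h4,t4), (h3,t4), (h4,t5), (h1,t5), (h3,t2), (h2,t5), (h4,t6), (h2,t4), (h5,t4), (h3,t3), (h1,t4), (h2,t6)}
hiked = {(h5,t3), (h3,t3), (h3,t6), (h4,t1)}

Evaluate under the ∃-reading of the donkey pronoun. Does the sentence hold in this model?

"it" takes "a trail" as antecedent — a donkey pronoun bound across the clause boundary.
Truth condition: for no (h,t) with mapped(h,t) does hiked(h,t) hold.
Restrictor pairs — does the scope hold? (h1,t4):fails  (h1,t5):fails  (h2,t4):fails  (h2,t5):fails  (h2,t6):fails  (h3,t2):fails  (h3,t3):holds  (h3,t4):fails  (h4,t4):fails  (h4,t5):fails  (h4,t6):fails  (h5,t1):fails  (h5,t4):fails
Scope holds for 1 pair(s), so the sentence is false.

False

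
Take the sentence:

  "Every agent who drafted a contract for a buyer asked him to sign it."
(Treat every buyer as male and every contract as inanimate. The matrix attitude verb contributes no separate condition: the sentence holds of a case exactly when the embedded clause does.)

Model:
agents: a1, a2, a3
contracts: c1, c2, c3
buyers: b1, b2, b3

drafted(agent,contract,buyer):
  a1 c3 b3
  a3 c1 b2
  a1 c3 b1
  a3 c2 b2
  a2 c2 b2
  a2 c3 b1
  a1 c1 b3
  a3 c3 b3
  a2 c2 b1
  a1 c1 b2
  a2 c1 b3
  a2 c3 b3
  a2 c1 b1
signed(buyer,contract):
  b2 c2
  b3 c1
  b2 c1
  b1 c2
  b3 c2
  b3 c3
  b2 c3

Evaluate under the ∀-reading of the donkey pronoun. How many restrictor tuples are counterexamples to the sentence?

"him" takes "a buyer" as antecedent and "it" takes "a contract"; both are donkey pronouns co-varying with the restrictor.
Strong reading: for every (a,c,b) with drafted(a,c,b), signed(b,c).
Restrictor triples: (a1,c1,b2)→signed(b2,c1) ✓  (a1,c1,b3)→signed(b3,c1) ✓  (a1,c3,b1)→signed(b1,c3) ✗  (a1,c3,b3)→signed(b3,c3) ✓  (a2,c1,b1)→signed(b1,c1) ✗  (a2,c1,b3)→signed(b3,c1) ✓  (a2,c2,b1)→signed(b1,c2) ✓  (a2,c2,b2)→signed(b2,c2) ✓  (a2,c3,b1)→signed(b1,c3) ✗  (a2,c3,b3)→signed(b3,c3) ✓  (a3,c1,b2)→signed(b2,c1) ✓  (a3,c2,b2)→signed(b2,c2) ✓  (a3,c3,b3)→signed(b3,c3) ✓
Counterexamples (restrictor triples failing the scope): 3.

3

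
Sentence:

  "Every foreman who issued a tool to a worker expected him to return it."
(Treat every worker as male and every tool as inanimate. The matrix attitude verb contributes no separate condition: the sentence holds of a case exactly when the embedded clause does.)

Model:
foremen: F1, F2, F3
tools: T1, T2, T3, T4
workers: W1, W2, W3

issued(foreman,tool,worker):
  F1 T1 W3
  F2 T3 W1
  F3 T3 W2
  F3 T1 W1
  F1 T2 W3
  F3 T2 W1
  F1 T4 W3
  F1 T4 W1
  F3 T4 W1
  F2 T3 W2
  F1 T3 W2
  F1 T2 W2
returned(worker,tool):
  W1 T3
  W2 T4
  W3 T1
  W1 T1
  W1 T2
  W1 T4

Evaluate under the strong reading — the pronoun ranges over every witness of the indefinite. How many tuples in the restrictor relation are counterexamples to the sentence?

"him" takes "a worker" as antecedent and "it" takes "a tool"; both are donkey pronouns co-varying with the restrictor.
Strong reading: for every (f,t,w) with issued(f,t,w), returned(w,t).
Restrictor triples: (F1,T1,W3)→returned(W3,T1) ✓  (F1,T2,W2)→returned(W2,T2) ✗  (F1,T2,W3)→returned(W3,T2) ✗  (F1,T3,W2)→returned(W2,T3) ✗  (F1,T4,W1)→returned(W1,T4) ✓  (F1,T4,W3)→returned(W3,T4) ✗  (F2,T3,W1)→returned(W1,T3) ✓  (F2,T3,W2)→returned(W2,T3) ✗  (F3,T1,W1)→returned(W1,T1) ✓  (F3,T2,W1)→returned(W1,T2) ✓  (F3,T3,W2)→returned(W2,T3) ✗  (F3,T4,W1)→returned(W1,T4) ✓
Counterexamples (restrictor triples failing the scope): 6.

6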